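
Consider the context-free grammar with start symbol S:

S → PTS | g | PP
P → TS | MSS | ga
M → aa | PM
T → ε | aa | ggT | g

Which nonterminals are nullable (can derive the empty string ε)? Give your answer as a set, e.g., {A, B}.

{T}

Directly nullable (have an ε-rule): {T}.
Not nullable: M, P, S — each has a terminal in every rule's right-hand side or depends on a non-nullable symbol.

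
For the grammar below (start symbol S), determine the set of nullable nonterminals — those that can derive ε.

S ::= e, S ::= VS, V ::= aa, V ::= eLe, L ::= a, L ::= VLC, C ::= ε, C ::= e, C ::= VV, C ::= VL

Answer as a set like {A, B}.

Directly nullable (have an ε-rule): {C}.
Not nullable: L, S, V — each has a terminal in every rule's right-hand side or depends on a non-nullable symbol.

{C}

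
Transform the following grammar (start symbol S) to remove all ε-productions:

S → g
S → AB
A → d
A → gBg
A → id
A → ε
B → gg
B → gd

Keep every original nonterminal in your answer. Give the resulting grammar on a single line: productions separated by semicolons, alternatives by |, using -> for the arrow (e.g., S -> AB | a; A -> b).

Nullable set: {A}.
S -> AB: A nullable, giving AB | B.
Drop A -> ε.
Unchanged (no nullable symbols): S -> g; A -> d; A -> gBg; A -> id; B -> gd; B -> gg.

S -> B | g | AB; A -> d | id | gBg; B -> gd | gg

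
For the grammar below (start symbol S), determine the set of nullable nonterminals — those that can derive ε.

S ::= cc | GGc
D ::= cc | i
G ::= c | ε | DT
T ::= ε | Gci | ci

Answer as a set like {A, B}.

Directly nullable (have an ε-rule): {G, T}.
Not nullable: D, S — each has a terminal in every rule's right-hand side or depends on a non-nullable symbol.

{G, T}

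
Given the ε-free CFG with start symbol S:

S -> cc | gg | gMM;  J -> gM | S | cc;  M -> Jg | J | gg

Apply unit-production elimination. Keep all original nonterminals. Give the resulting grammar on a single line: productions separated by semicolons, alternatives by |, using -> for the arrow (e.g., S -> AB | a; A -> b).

Unit productions: J->S, M->J.
Unit pairs (A ⇒* B via units): (J,S), (M,J), (M,S).
S: inherits non-unit rules of {S} → cc | gMM | gg.
J: inherits non-unit rules of {J, S} → cc | gM | gMM | gg.
M: inherits non-unit rules of {J, M, S} → Jg | cc | gM | gMM | gg.

S -> cc | gg | gMM; J -> cc | gM | gg | gMM; M -> Jg | cc | gM | gg | gMM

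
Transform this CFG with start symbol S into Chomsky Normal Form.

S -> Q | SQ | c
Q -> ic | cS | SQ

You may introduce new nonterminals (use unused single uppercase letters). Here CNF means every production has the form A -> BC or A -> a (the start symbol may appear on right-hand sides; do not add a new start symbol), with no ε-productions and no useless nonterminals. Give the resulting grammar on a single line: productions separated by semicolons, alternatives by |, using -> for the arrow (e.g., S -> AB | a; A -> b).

No ε-productions.
After unit-elimination: S -> c | SQ | cS | ic; Q -> SQ | cS | ic.
TERM: introduce A -> c, B -> i and substitute in every rule of length ≥2.

S -> c | AS | BA | SQ; A -> c; B -> i; Q -> AS | BA | SQ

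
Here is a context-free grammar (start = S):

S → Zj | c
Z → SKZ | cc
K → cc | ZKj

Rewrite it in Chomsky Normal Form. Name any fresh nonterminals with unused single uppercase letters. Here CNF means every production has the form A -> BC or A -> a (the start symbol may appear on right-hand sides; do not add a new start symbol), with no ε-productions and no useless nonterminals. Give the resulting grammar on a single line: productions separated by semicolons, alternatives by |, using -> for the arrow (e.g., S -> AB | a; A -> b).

S -> c | ZA; A -> j; B -> c; C -> KA; D -> KZ; K -> BB | ZC; Z -> BB | SD

No ε-productions.
No unit productions to eliminate.
TERM: introduce B -> c, A -> j and substitute in every rule of length ≥2.
BIN: K -> ZKA becomes K -> ZC, C -> KA; Z -> SKZ becomes Z -> SD, D -> KZ.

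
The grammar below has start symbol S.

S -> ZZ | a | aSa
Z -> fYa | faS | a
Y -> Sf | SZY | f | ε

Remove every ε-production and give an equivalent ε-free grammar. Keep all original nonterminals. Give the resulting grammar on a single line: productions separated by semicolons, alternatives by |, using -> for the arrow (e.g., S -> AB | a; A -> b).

Nullable set: {Y}.
Drop Y -> ε.
Y -> SZY: Y nullable, giving SZ | SZY.
Z -> fYa: Y nullable, giving fYa | fa.
Unchanged (no nullable symbols): S -> ZZ; S -> a; S -> aSa; Y -> Sf; Y -> f; Z -> a; Z -> faS.

S -> a | ZZ | aSa; Y -> f | SZ | Sf | SZY; Z -> a | fa | fYa | faS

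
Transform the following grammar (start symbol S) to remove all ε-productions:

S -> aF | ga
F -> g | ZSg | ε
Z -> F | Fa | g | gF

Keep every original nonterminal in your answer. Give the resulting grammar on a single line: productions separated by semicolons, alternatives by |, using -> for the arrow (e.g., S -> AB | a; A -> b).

Nullable set: {F, Z}.
S -> aF: F nullable, giving a | aF.
Drop F -> ε.
F -> ZSg: Z nullable, giving Sg | ZSg.
Z -> F: F nullable, giving F.
Z -> Fa: F nullable, giving Fa | a.
Z -> gF: F nullable, giving g | gF.
Unchanged (no nullable symbols): S -> ga; F -> g; Z -> g.

S -> a | aF | ga; F -> g | Sg | ZSg; Z -> F | a | g | Fa | gF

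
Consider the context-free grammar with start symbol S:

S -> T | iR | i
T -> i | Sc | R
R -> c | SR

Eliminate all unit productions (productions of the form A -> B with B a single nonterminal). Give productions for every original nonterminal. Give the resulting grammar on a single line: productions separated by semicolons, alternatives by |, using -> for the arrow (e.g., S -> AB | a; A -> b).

Unit productions: S->T, T->R.
Unit pairs (A ⇒* B via units): (S,R), (S,T), (T,R).
S: inherits non-unit rules of {R, S, T} → SR | Sc | c | i | iR.
R: inherits non-unit rules of {R} → SR | c.
T: inherits non-unit rules of {R, T} → SR | Sc | c | i.

S -> c | i | SR | Sc | iR; R -> c | SR; T -> c | i | SR | Sc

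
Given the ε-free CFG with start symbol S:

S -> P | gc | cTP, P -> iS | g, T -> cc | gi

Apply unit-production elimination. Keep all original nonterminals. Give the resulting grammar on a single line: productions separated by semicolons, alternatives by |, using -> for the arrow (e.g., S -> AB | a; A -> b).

Unit productions: S->P.
Unit pairs (A ⇒* B via units): (S,P).
S: inherits non-unit rules of {P, S} → cTP | g | gc | iS.
P: inherits non-unit rules of {P} → g | iS.
T: inherits non-unit rules of {T} → cc | gi.

S -> g | gc | iS | cTP; P -> g | iS; T -> cc | gi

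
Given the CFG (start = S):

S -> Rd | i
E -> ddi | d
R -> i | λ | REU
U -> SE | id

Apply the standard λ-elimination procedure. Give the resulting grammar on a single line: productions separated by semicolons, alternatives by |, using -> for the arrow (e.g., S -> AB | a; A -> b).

Nullable set: {R}.
S -> Rd: R nullable, giving Rd | d.
Drop R -> λ.
R -> REU: R nullable, giving EU | REU.
Unchanged (no nullable symbols): S -> i; E -> d; E -> ddi; R -> i; U -> SE; U -> id.

S -> d | i | Rd; E -> d | ddi; R -> i | EU | REU; U -> SE | id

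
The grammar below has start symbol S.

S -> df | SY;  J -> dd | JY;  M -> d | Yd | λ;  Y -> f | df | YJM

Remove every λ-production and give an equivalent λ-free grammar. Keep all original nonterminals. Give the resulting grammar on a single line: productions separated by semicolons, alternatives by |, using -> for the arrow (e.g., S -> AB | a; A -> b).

Nullable set: {M}.
Drop M -> λ.
Y -> YJM: M nullable, giving YJ | YJM.
Unchanged (no nullable symbols): S -> SY; S -> df; J -> JY; J -> dd; M -> Yd; M -> d; Y -> df; Y -> f.

S -> SY | df; J -> JY | dd; M -> d | Yd; Y -> f | YJ | df | YJM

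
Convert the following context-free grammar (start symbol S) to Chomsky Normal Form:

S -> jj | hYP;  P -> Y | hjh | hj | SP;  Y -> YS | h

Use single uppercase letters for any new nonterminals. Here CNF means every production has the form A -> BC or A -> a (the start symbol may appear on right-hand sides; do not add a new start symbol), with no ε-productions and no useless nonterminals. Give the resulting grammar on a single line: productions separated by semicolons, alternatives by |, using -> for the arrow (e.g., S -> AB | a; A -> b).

S -> AD | BB; A -> h; B -> j; C -> BA; D -> YP; P -> h | AB | AC | SP | YS; Y -> h | YS

No ε-productions.
After unit-elimination: S -> jj | hYP; P -> h | SP | YS | hj | hjh; Y -> h | YS.
TERM: introduce A -> h, B -> j and substitute in every rule of length ≥2.
BIN: P -> ABA becomes P -> AC, C -> BA; S -> AYP becomes S -> AD, D -> YP.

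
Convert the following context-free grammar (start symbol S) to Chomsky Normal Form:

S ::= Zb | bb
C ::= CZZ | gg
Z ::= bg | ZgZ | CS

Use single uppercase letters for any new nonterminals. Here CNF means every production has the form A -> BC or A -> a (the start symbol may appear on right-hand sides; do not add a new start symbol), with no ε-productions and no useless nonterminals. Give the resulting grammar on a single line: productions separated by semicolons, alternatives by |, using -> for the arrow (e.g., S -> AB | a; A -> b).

S -> BB | ZB; A -> g; B -> b; C -> AA | CD; D -> ZZ; E -> AZ; Z -> BA | CS | ZE

No ε-productions.
No unit productions to eliminate.
TERM: introduce B -> b, A -> g and substitute in every rule of length ≥2.
BIN: C -> CZZ becomes C -> CD, D -> ZZ; Z -> ZAZ becomes Z -> ZE, E -> AZ.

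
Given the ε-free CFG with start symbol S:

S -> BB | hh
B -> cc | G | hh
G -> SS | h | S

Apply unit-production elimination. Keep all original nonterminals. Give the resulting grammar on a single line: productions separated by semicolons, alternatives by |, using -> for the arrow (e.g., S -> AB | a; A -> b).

Unit productions: B->G, G->S.
Unit pairs (A ⇒* B via units): (B,G), (B,S), (G,S).
S: inherits non-unit rules of {S} → BB | hh.
B: inherits non-unit rules of {B, G, S} → BB | SS | cc | h | hh.
G: inherits non-unit rules of {G, S} → BB | SS | h | hh.

S -> BB | hh; B -> h | BB | SS | cc | hh; G -> h | BB | SS | hh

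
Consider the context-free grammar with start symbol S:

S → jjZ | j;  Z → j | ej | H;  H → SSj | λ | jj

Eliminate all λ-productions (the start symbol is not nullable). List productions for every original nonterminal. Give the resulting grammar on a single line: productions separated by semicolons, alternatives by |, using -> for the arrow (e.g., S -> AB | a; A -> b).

S -> j | jj | jjZ; H -> jj | SSj; Z -> H | j | ej

Nullable set: {H, Z}.
S -> jjZ: Z nullable, giving jj | jjZ.
Drop H -> λ.
Z -> H: H nullable, giving H.
Unchanged (no nullable symbols): S -> j; H -> SSj; H -> jj; Z -> ej; Z -> j.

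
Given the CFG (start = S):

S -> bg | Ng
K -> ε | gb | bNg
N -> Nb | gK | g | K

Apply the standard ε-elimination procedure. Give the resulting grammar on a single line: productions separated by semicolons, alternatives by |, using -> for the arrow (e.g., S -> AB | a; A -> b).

S -> g | Ng | bg; K -> bg | gb | bNg; N -> K | b | g | Nb | gK

Nullable set: {K, N}.
S -> Ng: N nullable, giving Ng | g.
Drop K -> ε.
K -> bNg: N nullable, giving bNg | bg.
N -> K: K nullable, giving K.
N -> Nb: N nullable, giving Nb | b.
N -> gK: K nullable, giving g | gK.
Unchanged (no nullable symbols): S -> bg; K -> gb; N -> g.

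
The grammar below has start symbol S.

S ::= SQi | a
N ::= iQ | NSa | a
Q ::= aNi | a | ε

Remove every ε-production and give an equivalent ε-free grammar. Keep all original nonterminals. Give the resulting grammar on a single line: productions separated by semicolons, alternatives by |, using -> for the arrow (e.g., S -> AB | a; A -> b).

Nullable set: {Q}.
S -> SQi: Q nullable, giving SQi | Si.
N -> iQ: Q nullable, giving i | iQ.
Drop Q -> ε.
Unchanged (no nullable symbols): S -> a; N -> NSa; N -> a; Q -> a; Q -> aNi.

S -> a | Si | SQi; N -> a | i | iQ | NSa; Q -> a | aNi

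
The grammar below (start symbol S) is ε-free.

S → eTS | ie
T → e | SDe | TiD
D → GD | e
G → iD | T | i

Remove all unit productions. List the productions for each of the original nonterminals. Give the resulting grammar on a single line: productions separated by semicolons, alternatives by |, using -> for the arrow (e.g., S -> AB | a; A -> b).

Unit productions: G->T.
Unit pairs (A ⇒* B via units): (G,T).
S: inherits non-unit rules of {S} → eTS | ie.
D: inherits non-unit rules of {D} → GD | e.
G: inherits non-unit rules of {G, T} → SDe | TiD | e | i | iD.
T: inherits non-unit rules of {T} → SDe | TiD | e.

S -> ie | eTS; D -> e | GD; G -> e | i | iD | SDe | TiD; T -> e | SDe | TiD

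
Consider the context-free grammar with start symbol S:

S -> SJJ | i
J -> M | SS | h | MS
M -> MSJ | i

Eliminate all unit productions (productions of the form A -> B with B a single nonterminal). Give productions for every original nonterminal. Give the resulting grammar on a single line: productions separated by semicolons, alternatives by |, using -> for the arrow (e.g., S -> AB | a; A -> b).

S -> i | SJJ; J -> h | i | MS | SS | MSJ; M -> i | MSJ

Unit productions: J->M.
Unit pairs (A ⇒* B via units): (J,M).
S: inherits non-unit rules of {S} → SJJ | i.
J: inherits non-unit rules of {J, M} → MS | MSJ | SS | h | i.
M: inherits non-unit rules of {M} → MSJ | i.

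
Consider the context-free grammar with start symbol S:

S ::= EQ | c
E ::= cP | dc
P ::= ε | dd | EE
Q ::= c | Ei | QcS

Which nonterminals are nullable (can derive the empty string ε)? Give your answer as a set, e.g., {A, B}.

Directly nullable (have an ε-rule): {P}.
Not nullable: E, Q, S — each has a terminal in every rule's right-hand side or depends on a non-nullable symbol.

{P}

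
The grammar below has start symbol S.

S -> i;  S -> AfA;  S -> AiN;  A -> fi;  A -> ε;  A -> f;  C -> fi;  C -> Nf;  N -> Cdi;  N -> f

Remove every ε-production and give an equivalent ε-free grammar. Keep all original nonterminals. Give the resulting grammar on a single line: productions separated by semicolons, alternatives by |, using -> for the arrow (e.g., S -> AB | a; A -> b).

Nullable set: {A}.
S -> AfA: A, A nullable, giving Af | AfA | f | fA.
S -> AiN: A nullable, giving AiN | iN.
Drop A -> ε.
Unchanged (no nullable symbols): S -> i; A -> f; A -> fi; C -> Nf; C -> fi; N -> Cdi; N -> f.

S -> f | i | Af | fA | iN | AfA | AiN; A -> f | fi; C -> Nf | fi; N -> f | Cdi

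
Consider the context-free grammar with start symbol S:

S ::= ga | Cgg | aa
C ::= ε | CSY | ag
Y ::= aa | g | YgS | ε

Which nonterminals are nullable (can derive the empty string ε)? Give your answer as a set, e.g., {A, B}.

Directly nullable (have an ε-rule): {C, Y}.
Not nullable: S — each has a terminal in every rule's right-hand side or depends on a non-nullable symbol.

{C, Y}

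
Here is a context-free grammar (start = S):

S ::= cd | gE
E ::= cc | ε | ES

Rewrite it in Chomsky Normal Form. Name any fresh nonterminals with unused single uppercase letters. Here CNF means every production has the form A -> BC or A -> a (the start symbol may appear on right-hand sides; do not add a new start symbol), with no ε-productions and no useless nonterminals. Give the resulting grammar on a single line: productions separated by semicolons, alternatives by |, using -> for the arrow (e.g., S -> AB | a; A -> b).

S -> g | AB | CE; A -> c; B -> d; C -> g; E -> g | AA | AB | CE | ES

Nullable: {E}; after ε-elimination: S -> g | cd | gE; E -> S | ES | cc.
After unit-elimination: S -> g | cd | gE; E -> g | ES | cc | cd | gE.
TERM: introduce A -> c, B -> d, C -> g and substitute in every rule of length ≥2.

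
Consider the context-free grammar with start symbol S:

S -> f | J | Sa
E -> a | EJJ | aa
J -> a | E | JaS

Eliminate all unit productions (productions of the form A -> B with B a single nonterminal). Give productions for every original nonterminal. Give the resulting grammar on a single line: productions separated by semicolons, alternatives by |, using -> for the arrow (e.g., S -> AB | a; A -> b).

S -> a | f | Sa | aa | EJJ | JaS; E -> a | aa | EJJ; J -> a | aa | EJJ | JaS

Unit productions: J->E, S->J.
Unit pairs (A ⇒* B via units): (J,E), (S,E), (S,J).
S: inherits non-unit rules of {E, J, S} → EJJ | JaS | Sa | a | aa | f.
E: inherits non-unit rules of {E} → EJJ | a | aa.
J: inherits non-unit rules of {E, J} → EJJ | JaS | a | aa.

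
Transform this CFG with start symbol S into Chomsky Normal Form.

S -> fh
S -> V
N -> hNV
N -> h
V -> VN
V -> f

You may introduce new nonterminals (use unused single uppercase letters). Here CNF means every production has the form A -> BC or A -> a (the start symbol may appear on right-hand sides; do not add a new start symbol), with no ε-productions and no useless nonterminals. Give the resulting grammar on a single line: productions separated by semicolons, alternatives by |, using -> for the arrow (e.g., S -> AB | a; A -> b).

No ε-productions.
After unit-elimination: S -> f | VN | fh; N -> h | hNV; V -> f | VN.
TERM: introduce B -> f, A -> h and substitute in every rule of length ≥2.
BIN: N -> ANV becomes N -> AC, C -> NV.

S -> f | BA | VN; A -> h; B -> f; C -> NV; N -> h | AC; V -> f | VN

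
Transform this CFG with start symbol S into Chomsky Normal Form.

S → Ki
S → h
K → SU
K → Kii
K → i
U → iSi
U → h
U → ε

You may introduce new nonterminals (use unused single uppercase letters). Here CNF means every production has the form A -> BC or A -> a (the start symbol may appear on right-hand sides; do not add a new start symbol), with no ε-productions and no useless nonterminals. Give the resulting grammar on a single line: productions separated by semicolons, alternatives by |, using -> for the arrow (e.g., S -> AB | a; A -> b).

Nullable: {U}; after ε-elimination: S -> h | Ki; K -> S | i | SU | Kii; U -> h | iSi.
After unit-elimination: S -> h | Ki; K -> h | i | Ki | SU | Kii; U -> h | iSi.
TERM: introduce A -> i and substitute in every rule of length ≥2.
BIN: K -> KAA becomes K -> KB, B -> AA; U -> ASA becomes U -> AC, C -> SA.

S -> h | KA; A -> i; B -> AA; C -> SA; K -> h | i | KA | KB | SU; U -> h | AC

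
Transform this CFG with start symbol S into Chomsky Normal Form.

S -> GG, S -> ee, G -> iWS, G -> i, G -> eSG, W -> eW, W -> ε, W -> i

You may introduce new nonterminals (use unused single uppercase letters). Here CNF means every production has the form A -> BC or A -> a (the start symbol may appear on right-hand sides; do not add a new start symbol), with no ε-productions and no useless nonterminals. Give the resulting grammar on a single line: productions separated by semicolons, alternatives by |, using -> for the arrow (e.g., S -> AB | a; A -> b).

Nullable: {W}; after ε-elimination: S -> GG | ee; G -> i | iS | eSG | iWS; W -> e | i | eW.
No unit productions to eliminate.
TERM: introduce A -> e, B -> i and substitute in every rule of length ≥2.
BIN: G -> ASG becomes G -> AC, C -> SG; G -> BWS becomes G -> BD, D -> WS.

S -> AA | GG; A -> e; B -> i; C -> SG; D -> WS; G -> i | AC | BD | BS; W -> e | i | AW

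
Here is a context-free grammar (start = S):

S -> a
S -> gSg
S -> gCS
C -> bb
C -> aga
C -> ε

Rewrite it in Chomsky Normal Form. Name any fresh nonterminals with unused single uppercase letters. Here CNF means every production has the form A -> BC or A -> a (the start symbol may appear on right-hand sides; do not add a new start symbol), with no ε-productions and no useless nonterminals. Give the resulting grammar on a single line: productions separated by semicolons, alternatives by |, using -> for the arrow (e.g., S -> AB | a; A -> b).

Nullable: {C}; after ε-elimination: S -> a | gS | gCS | gSg; C -> bb | aga.
No unit productions to eliminate.
TERM: introduce A -> a, D -> b, B -> g and substitute in every rule of length ≥2.
BIN: C -> ABA becomes C -> AE, E -> BA; S -> BCS becomes S -> BF, F -> CS; S -> BSB becomes S -> BG, G -> SB.

S -> a | BF | BG | BS; A -> a; B -> g; C -> AE | DD; D -> b; E -> BA; F -> CS; G -> SB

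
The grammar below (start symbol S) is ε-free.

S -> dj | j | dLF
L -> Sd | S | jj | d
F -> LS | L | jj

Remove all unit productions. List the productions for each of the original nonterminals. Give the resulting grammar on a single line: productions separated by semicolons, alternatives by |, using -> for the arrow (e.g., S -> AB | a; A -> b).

Unit productions: F->L, L->S.
Unit pairs (A ⇒* B via units): (F,L), (F,S), (L,S).
S: inherits non-unit rules of {S} → dLF | dj | j.
F: inherits non-unit rules of {F, L, S} → LS | Sd | d | dLF | dj | j | jj.
L: inherits non-unit rules of {L, S} → Sd | d | dLF | dj | j | jj.

S -> j | dj | dLF; F -> d | j | LS | Sd | dj | jj | dLF; L -> d | j | Sd | dj | jj | dLF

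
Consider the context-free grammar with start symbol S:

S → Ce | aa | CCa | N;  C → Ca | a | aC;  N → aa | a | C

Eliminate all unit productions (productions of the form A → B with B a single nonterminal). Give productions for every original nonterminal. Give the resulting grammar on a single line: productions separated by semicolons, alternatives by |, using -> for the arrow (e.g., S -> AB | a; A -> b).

S -> a | Ca | Ce | aC | aa | CCa; C -> a | Ca | aC; N -> a | Ca | aC | aa

Unit productions: N->C, S->N.
Unit pairs (A ⇒* B via units): (N,C), (S,C), (S,N).
S: inherits non-unit rules of {C, N, S} → CCa | Ca | Ce | a | aC | aa.
C: inherits non-unit rules of {C} → Ca | a | aC.
N: inherits non-unit rules of {C, N} → Ca | a | aC | aa.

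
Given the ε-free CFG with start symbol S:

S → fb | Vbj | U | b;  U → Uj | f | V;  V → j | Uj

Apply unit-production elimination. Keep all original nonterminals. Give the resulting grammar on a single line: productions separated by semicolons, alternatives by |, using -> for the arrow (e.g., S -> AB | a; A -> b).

Unit productions: S->U, U->V.
Unit pairs (A ⇒* B via units): (S,U), (S,V), (U,V).
S: inherits non-unit rules of {S, U, V} → Uj | Vbj | b | f | fb | j.
U: inherits non-unit rules of {U, V} → Uj | f | j.
V: inherits non-unit rules of {V} → Uj | j.

S -> b | f | j | Uj | fb | Vbj; U -> f | j | Uj; V -> j | Uj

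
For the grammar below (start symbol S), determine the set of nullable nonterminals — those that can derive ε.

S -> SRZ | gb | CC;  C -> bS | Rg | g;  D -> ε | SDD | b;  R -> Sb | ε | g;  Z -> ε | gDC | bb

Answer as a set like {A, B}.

Directly nullable (have an ε-rule): {D, R, Z}.
Not nullable: C, S — each has a terminal in every rule's right-hand side or depends on a non-nullable symbol.

{D, R, Z}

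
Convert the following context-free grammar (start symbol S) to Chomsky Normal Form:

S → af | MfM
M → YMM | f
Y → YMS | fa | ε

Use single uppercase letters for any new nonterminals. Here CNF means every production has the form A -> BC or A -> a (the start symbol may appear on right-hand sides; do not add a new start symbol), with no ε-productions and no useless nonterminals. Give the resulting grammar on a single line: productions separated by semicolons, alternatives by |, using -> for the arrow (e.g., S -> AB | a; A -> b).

Nullable: {Y}; after ε-elimination: S -> af | MfM; M -> f | MM | YMM; Y -> MS | fa | YMS.
No unit productions to eliminate.
TERM: introduce B -> a, A -> f and substitute in every rule of length ≥2.
BIN: M -> YMM becomes M -> YC, C -> MM; S -> MAM becomes S -> MD, D -> AM; Y -> YMS becomes Y -> YE, E -> MS.

S -> BA | MD; A -> f; B -> a; C -> MM; D -> AM; E -> MS; M -> f | MM | YC; Y -> AB | MS | YE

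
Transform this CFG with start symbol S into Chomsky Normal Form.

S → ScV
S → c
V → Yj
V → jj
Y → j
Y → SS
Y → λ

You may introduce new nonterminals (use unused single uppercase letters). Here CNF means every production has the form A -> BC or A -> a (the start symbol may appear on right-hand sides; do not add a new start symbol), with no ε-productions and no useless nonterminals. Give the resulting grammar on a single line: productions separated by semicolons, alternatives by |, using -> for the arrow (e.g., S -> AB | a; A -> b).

Nullable: {Y}; after ε-elimination: S -> c | ScV; V -> j | Yj | jj; Y -> j | SS.
No unit productions to eliminate.
TERM: introduce A -> c, B -> j and substitute in every rule of length ≥2.
BIN: S -> SAV becomes S -> SC, C -> AV.

S -> c | SC; A -> c; B -> j; C -> AV; V -> j | BB | YB; Y -> j | SS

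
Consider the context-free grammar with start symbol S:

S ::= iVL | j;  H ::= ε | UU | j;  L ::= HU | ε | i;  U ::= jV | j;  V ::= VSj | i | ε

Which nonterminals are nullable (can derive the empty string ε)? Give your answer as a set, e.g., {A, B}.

{H, L, V}

Directly nullable (have an ε-rule): {H, L, V}.
Not nullable: S, U — each has a terminal in every rule's right-hand side or depends on a non-nullable symbol.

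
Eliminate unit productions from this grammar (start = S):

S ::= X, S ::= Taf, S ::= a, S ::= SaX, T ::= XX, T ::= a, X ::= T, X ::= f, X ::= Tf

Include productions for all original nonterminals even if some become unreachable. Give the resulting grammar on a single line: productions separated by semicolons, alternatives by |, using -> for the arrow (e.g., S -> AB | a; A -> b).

S -> a | f | Tf | XX | SaX | Taf; T -> a | XX; X -> a | f | Tf | XX

Unit productions: S->X, X->T.
Unit pairs (A ⇒* B via units): (S,T), (S,X), (X,T).
S: inherits non-unit rules of {S, T, X} → SaX | Taf | Tf | XX | a | f.
T: inherits non-unit rules of {T} → XX | a.
X: inherits non-unit rules of {T, X} → Tf | XX | a | f.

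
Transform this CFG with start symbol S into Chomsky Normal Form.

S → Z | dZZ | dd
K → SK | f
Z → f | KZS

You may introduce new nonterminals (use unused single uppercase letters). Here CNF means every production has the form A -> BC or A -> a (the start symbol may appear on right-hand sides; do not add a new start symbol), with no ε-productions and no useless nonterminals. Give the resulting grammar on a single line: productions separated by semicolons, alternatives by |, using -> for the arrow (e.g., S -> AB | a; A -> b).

No ε-productions.
After unit-elimination: S -> f | dd | KZS | dZZ; K -> f | SK; Z -> f | KZS.
TERM: introduce A -> d and substitute in every rule of length ≥2.
BIN: S -> AZZ becomes S -> AB, B -> ZZ; S -> KZS becomes S -> KC, C -> ZS; Z -> KZS becomes Z -> KD, D -> ZS.

S -> f | AA | AB | KC; A -> d; B -> ZZ; C -> ZS; D -> ZS; K -> f | SK; Z -> f | KD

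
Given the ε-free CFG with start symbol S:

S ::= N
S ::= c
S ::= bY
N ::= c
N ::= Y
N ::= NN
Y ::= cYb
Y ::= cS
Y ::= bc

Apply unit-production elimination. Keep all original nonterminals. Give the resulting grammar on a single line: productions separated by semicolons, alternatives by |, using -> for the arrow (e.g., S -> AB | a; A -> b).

S -> c | NN | bY | bc | cS | cYb; N -> c | NN | bc | cS | cYb; Y -> bc | cS | cYb

Unit productions: N->Y, S->N.
Unit pairs (A ⇒* B via units): (N,Y), (S,N), (S,Y).
S: inherits non-unit rules of {N, S, Y} → NN | bY | bc | c | cS | cYb.
N: inherits non-unit rules of {N, Y} → NN | bc | c | cS | cYb.
Y: inherits non-unit rules of {Y} → bc | cS | cYb.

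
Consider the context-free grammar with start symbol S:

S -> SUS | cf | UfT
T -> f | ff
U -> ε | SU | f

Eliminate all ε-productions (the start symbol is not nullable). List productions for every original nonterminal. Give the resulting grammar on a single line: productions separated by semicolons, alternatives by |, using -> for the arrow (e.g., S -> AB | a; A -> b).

S -> SS | cf | fT | SUS | UfT; T -> f | ff; U -> S | f | SU

Nullable set: {U}.
S -> SUS: U nullable, giving SS | SUS.
S -> UfT: U nullable, giving UfT | fT.
Drop U -> ε.
U -> SU: U nullable, giving S | SU.
Unchanged (no nullable symbols): S -> cf; T -> f; T -> ff; U -> f.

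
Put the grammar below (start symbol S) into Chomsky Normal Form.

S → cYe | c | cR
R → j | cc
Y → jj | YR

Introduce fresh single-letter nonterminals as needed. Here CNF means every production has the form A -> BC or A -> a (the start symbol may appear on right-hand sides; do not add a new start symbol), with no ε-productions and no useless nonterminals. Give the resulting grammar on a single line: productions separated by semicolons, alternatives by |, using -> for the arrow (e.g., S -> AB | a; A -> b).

No ε-productions.
No unit productions to eliminate.
TERM: introduce A -> c, B -> e, C -> j and substitute in every rule of length ≥2.
BIN: S -> AYB becomes S -> AD, D -> YB.

S -> c | AD | AR; A -> c; B -> e; C -> j; D -> YB; R -> j | AA; Y -> CC | YR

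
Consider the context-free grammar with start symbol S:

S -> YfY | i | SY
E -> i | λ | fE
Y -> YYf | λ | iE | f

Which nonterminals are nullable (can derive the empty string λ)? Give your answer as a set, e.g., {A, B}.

{E, Y}

Directly nullable (have an ε-rule): {E, Y}.
Not nullable: S — each has a terminal in every rule's right-hand side or depends on a non-nullable symbol.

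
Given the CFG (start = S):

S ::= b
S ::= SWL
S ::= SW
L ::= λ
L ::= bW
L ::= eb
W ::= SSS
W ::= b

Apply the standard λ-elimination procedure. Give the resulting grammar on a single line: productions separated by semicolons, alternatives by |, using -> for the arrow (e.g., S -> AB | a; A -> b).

S -> b | SW | SWL; L -> bW | eb; W -> b | SSS

Nullable set: {L}.
S -> SWL: L nullable, giving SW | SWL.
Drop L -> λ.
Unchanged (no nullable symbols): S -> SW; S -> b; L -> bW; L -> eb; W -> SSS; W -> b.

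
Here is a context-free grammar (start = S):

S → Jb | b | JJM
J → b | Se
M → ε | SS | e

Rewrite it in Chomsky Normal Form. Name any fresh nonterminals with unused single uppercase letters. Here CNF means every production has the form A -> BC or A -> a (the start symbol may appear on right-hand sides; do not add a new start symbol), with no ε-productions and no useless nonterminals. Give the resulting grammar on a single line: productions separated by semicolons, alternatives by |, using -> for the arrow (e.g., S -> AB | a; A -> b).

S -> b | JB | JC | JJ; A -> e; B -> b; C -> JM; J -> b | SA; M -> e | SS

Nullable: {M}; after ε-elimination: S -> b | JJ | Jb | JJM; J -> b | Se; M -> e | SS.
No unit productions to eliminate.
TERM: introduce B -> b, A -> e and substitute in every rule of length ≥2.
BIN: S -> JJM becomes S -> JC, C -> JM.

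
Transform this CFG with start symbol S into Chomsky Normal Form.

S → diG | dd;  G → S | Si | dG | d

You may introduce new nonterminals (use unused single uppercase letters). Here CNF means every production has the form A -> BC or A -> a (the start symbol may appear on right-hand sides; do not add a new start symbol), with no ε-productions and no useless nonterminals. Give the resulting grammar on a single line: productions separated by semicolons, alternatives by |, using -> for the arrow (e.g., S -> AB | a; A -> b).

No ε-productions.
After unit-elimination: S -> dd | diG; G -> d | Si | dG | dd | diG.
TERM: introduce B -> d, A -> i and substitute in every rule of length ≥2.
BIN: G -> BAG becomes G -> BC, C -> AG; S -> BAG becomes S -> BD, D -> AG.

S -> BB | BD; A -> i; B -> d; C -> AG; D -> AG; G -> d | BB | BC | BG | SA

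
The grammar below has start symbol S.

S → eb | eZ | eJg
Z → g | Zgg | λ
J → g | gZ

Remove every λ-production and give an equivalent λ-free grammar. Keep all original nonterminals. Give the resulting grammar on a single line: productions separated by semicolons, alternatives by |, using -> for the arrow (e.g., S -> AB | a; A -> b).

Nullable set: {Z}.
S -> eZ: Z nullable, giving e | eZ.
J -> gZ: Z nullable, giving g | gZ.
Drop Z -> λ.
Z -> Zgg: Z nullable, giving Zgg | gg.
Unchanged (no nullable symbols): S -> eJg; S -> eb; J -> g; Z -> g.

S -> e | eZ | eb | eJg; J -> g | gZ; Z -> g | gg | Zgg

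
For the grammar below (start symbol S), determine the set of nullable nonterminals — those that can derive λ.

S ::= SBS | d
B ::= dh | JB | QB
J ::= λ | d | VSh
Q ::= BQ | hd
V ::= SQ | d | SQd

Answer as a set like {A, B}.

{J}

Directly nullable (have an ε-rule): {J}.
Not nullable: B, Q, S, V — each has a terminal in every rule's right-hand side or depends on a non-nullable symbol.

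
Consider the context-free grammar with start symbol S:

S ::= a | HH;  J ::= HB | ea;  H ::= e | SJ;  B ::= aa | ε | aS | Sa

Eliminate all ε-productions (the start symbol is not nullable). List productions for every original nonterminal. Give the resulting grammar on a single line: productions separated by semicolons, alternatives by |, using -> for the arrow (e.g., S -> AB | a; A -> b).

Nullable set: {B}.
Drop B -> ε.
J -> HB: B nullable, giving H | HB.
Unchanged (no nullable symbols): S -> HH; S -> a; B -> Sa; B -> aS; B -> aa; H -> SJ; H -> e; J -> ea.

S -> a | HH; B -> Sa | aS | aa; H -> e | SJ; J -> H | HB | ea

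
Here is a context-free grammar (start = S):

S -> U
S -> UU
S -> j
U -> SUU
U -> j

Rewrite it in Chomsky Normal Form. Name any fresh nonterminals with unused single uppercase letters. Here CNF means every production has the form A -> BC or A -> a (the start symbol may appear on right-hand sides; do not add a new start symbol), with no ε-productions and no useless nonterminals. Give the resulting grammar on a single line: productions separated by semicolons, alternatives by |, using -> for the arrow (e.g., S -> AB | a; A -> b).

S -> j | SA | UU; A -> UU; B -> UU; U -> j | SB

No ε-productions.
After unit-elimination: S -> j | UU | SUU; U -> j | SUU.
BIN: S -> SUU becomes S -> SA, A -> UU; U -> SUU becomes U -> SB, B -> UU.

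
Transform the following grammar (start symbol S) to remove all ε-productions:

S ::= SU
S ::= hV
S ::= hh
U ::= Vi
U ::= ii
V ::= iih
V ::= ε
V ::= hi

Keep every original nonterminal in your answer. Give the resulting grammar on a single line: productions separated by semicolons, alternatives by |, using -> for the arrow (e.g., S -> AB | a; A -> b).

S -> h | SU | hV | hh; U -> i | Vi | ii; V -> hi | iih

Nullable set: {V}.
S -> hV: V nullable, giving h | hV.
U -> Vi: V nullable, giving Vi | i.
Drop V -> ε.
Unchanged (no nullable symbols): S -> SU; S -> hh; U -> ii; V -> hi; V -> iih.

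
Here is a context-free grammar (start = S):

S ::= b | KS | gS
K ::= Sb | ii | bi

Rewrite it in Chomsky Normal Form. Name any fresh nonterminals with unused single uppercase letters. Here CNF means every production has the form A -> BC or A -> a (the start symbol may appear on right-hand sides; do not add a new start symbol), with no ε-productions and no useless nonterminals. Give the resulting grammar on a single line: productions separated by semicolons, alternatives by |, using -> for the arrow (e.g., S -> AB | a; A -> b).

No ε-productions.
No unit productions to eliminate.
TERM: introduce A -> b, C -> g, B -> i and substitute in every rule of length ≥2.

S -> b | CS | KS; A -> b; B -> i; C -> g; K -> AB | BB | SA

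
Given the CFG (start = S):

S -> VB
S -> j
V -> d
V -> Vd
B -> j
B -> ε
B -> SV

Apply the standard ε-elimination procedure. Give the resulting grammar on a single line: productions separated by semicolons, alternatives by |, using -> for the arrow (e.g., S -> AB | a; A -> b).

S -> V | j | VB; B -> j | SV; V -> d | Vd

Nullable set: {B}.
S -> VB: B nullable, giving V | VB.
Drop B -> ε.
Unchanged (no nullable symbols): S -> j; B -> SV; B -> j; V -> Vd; V -> d.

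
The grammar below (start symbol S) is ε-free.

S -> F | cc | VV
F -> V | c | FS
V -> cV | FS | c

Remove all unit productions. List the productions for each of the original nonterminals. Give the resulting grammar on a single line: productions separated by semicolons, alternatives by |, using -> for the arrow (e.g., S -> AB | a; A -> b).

Unit productions: F->V, S->F.
Unit pairs (A ⇒* B via units): (F,V), (S,F), (S,V).
S: inherits non-unit rules of {F, S, V} → FS | VV | c | cV | cc.
F: inherits non-unit rules of {F, V} → FS | c | cV.
V: inherits non-unit rules of {V} → FS | c | cV.

S -> c | FS | VV | cV | cc; F -> c | FS | cV; V -> c | FS | cV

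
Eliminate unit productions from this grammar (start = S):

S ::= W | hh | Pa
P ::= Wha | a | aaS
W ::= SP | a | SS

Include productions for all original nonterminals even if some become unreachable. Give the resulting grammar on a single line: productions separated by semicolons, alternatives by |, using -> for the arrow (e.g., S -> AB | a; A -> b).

S -> a | Pa | SP | SS | hh; P -> a | Wha | aaS; W -> a | SP | SS

Unit productions: S->W.
Unit pairs (A ⇒* B via units): (S,W).
S: inherits non-unit rules of {S, W} → Pa | SP | SS | a | hh.
P: inherits non-unit rules of {P} → Wha | a | aaS.
W: inherits non-unit rules of {W} → SP | SS | a.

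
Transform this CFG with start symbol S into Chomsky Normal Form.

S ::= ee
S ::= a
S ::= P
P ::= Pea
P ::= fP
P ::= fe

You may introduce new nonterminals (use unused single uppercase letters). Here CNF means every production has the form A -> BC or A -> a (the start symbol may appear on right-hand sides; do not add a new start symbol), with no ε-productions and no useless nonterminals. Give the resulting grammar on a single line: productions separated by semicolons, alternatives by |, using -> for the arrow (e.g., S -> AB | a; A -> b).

No ε-productions.
After unit-elimination: S -> a | ee | fP | fe | Pea; P -> fP | fe | Pea.
TERM: introduce B -> a, A -> e, C -> f and substitute in every rule of length ≥2.
BIN: P -> PAB becomes P -> PD, D -> AB; S -> PAB becomes S -> PE, E -> AB.

S -> a | AA | CA | CP | PE; A -> e; B -> a; C -> f; D -> AB; E -> AB; P -> CA | CP | PD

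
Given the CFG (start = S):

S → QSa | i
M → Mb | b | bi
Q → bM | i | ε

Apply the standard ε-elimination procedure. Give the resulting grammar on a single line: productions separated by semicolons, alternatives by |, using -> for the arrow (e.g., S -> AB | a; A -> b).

S -> i | Sa | QSa; M -> b | Mb | bi; Q -> i | bM

Nullable set: {Q}.
S -> QSa: Q nullable, giving QSa | Sa.
Drop Q -> ε.
Unchanged (no nullable symbols): S -> i; M -> Mb; M -> b; M -> bi; Q -> bM; Q -> i.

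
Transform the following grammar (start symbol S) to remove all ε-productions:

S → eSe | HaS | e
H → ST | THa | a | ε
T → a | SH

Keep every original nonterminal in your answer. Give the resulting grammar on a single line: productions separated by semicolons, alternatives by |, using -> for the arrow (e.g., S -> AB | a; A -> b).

S -> e | aS | HaS | eSe; H -> a | ST | Ta | THa; T -> S | a | SH

Nullable set: {H}.
S -> HaS: H nullable, giving HaS | aS.
Drop H -> ε.
H -> THa: H nullable, giving THa | Ta.
T -> SH: H nullable, giving S | SH.
Unchanged (no nullable symbols): S -> e; S -> eSe; H -> ST; H -> a; T -> a.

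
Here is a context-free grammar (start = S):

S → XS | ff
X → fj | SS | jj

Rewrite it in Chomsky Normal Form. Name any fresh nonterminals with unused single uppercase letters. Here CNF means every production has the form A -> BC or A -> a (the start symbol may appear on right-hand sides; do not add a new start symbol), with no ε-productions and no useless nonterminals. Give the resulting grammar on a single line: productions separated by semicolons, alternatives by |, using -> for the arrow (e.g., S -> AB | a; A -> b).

No ε-productions.
No unit productions to eliminate.
TERM: introduce A -> f, B -> j and substitute in every rule of length ≥2.

S -> AA | XS; A -> f; B -> j; X -> AB | BB | SS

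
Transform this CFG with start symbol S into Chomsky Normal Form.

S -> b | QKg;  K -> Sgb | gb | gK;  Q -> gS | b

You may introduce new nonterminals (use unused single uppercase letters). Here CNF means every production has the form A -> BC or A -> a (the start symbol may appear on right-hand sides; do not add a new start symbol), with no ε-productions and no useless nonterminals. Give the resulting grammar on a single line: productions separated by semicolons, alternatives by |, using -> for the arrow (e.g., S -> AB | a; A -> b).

No ε-productions.
No unit productions to eliminate.
TERM: introduce B -> b, A -> g and substitute in every rule of length ≥2.
BIN: K -> SAB becomes K -> SC, C -> AB; S -> QKA becomes S -> QD, D -> KA.

S -> b | QD; A -> g; B -> b; C -> AB; D -> KA; K -> AB | AK | SC; Q -> b | AS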